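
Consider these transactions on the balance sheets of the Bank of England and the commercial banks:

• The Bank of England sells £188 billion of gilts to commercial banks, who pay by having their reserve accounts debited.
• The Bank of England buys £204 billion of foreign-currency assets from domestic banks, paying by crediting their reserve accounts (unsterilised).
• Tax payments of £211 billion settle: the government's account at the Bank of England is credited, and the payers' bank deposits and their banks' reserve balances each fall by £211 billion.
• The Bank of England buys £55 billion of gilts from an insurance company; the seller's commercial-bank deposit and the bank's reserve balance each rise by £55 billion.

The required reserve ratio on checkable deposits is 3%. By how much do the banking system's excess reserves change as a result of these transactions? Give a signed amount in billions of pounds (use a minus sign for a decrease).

-£135.32 billion

OMO sale (to banks) £188 billion: reserves −£188B, deposits 0.
FX purchase £204 billion: reserves +£204B, deposits 0.
Government account inflow £211 billion: reserves −£211B, deposits −£211B.
Asset purchase (from non-banks) £55 billion: reserves +£55B, deposits +£55B.
Totals: Δreserves = −£140B, Δdeposits = −£156B.
Δrequired reserves = 3% × −£156B = −£4.68B.
Δexcess reserves = Δreserves − Δrequired = −£140B − (−£4.68B) = -£135.32 billion.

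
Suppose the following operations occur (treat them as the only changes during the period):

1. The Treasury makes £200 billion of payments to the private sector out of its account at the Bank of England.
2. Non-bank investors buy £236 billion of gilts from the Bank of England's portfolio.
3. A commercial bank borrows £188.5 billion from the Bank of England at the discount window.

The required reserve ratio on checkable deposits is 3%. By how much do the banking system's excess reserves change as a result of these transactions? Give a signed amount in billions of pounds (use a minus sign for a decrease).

+£153.58 billion

Government spending £200 billion: reserves +£200B, deposits +£200B.
Asset sale (to non-banks) £236 billion: reserves −£236B, deposits −£236B.
Discount-window loan £188.5 billion: reserves +£188.5B, deposits 0.
Totals: Δreserves = +£152.5B, Δdeposits = −£36B.
Δrequired reserves = 3% × −£36B = −£1.08B.
Δexcess reserves = Δreserves − Δrequired = +£152.5B − (−£1.08B) = +£153.58 billion.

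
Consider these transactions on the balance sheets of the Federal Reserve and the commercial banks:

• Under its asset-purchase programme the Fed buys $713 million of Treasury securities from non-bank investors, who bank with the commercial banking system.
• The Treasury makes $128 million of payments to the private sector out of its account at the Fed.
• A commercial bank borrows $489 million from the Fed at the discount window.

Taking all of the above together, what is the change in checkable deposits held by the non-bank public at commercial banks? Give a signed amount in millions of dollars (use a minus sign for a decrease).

+$841 million

Asset purchase (from non-banks) $713 million: non-bank counterparties' bank balances rise → +$713M.
Government spending $128 million: non-bank counterparties' bank balances rise → +$128M.
Discount-window loan $489 million: the counterparty is a bank, so public deposits are unchanged → 0.
Net: 713 + 128 + 0 = +$841 million.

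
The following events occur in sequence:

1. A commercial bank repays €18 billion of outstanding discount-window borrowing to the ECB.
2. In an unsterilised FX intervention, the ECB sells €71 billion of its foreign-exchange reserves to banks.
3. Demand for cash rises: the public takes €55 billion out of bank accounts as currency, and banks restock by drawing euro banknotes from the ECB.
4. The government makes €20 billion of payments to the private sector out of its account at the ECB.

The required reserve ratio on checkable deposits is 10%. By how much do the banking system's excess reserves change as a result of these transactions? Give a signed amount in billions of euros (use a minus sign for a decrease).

Discount-window repayment €18 billion: reserves −€18B, deposits 0.
FX sale €71 billion: reserves −€71B, deposits 0.
Currency withdrawal €55 billion: reserves −€55B, deposits −€55B.
Government spending €20 billion: reserves +€20B, deposits +€20B.
Totals: Δreserves = −€124B, Δdeposits = −€35B.
Δrequired reserves = 10% × −€35B = −€3.5B.
Δexcess reserves = Δreserves − Δrequired = −€124B − (−€3.5B) = -€120.5 billion.

-€120.5 billion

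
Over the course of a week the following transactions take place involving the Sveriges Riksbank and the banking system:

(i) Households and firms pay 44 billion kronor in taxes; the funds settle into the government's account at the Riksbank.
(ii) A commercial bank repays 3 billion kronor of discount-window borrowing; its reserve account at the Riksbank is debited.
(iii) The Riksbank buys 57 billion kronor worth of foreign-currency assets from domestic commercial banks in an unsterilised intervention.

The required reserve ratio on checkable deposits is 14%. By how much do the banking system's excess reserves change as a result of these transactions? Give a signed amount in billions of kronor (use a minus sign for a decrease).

+16.16 billion

Government account inflow 44 billion kronor: reserves −44B, deposits −44B.
Discount-window repayment 3 billion kronor: reserves −3B, deposits 0.
FX purchase 57 billion kronor: reserves +57B, deposits 0.
Totals: Δreserves = +10B, Δdeposits = −44B.
Δrequired reserves = 14% × −44B = −6.16B.
Δexcess reserves = Δreserves − Δrequired = +10B − (−6.16B) = +16.16 billion.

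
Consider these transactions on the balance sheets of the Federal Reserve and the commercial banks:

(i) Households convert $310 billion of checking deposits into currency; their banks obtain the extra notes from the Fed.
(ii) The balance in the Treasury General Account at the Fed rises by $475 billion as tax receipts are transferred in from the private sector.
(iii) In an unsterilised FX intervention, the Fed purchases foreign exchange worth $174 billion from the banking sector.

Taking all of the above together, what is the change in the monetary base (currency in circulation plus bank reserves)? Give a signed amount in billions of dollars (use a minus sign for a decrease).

-$301 billion

Fed balance sheet:
  Assets:      Foreign assets +$174B
  Liabilities: Bank reserves −$611B, Currency in circulation +$310B, Government deposits +$475B
Monetary base = currency + reserves: +$310B + (−$611B) = -$301 billion.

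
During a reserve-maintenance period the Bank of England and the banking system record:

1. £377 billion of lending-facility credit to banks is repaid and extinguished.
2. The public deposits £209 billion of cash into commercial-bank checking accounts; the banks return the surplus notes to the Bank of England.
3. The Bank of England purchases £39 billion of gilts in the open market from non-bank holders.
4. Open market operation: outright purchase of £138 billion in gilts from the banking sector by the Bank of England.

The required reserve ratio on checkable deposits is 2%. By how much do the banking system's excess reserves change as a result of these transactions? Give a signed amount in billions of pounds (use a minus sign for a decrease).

Discount-window repayment £377 billion: reserves −£377B, deposits 0.
Currency deposit £209 billion: reserves +£209B, deposits +£209B.
Asset purchase (from non-banks) £39 billion: reserves +£39B, deposits +£39B.
OMO purchase (from banks) £138 billion: reserves +£138B, deposits 0.
Totals: Δreserves = +£9B, Δdeposits = +£248B.
Δrequired reserves = 2% × +£248B = +£4.96B.
Δexcess reserves = Δreserves − Δrequired = +£9B − (+£4.96B) = +£4.04 billion.

+£4.04 billion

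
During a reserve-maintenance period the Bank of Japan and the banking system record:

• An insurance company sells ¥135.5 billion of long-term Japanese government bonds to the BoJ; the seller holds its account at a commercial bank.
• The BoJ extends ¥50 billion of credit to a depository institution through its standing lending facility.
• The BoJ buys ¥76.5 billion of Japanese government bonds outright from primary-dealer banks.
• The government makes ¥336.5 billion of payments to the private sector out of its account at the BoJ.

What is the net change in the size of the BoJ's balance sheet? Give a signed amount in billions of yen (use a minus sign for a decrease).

Asset purchase (from non-banks) ¥135.5 billion: a BoJ asset is acquired → +¥135.5B.
Discount-window loan ¥50 billion: a BoJ asset is acquired → +¥50B.
OMO purchase (from banks) ¥76.5 billion: a BoJ asset is acquired → +¥76.5B.
Government spending ¥336.5 billion: only the composition of liabilities changes → 0.
Net: 135.5 + 50 + 76.5 + 0 = +¥262 billion.

+¥262 billion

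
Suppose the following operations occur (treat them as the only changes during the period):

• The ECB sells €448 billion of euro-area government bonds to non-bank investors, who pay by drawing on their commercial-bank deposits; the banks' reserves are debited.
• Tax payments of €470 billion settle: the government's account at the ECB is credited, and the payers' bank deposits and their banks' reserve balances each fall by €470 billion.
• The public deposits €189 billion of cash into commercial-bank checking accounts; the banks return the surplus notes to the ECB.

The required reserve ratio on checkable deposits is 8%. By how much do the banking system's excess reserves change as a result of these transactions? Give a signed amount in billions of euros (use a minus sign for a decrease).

Asset sale (to non-banks) €448 billion: reserves −€448B, deposits −€448B.
Government account inflow €470 billion: reserves −€470B, deposits −€470B.
Currency deposit €189 billion: reserves +€189B, deposits +€189B.
Totals: Δreserves = −€729B, Δdeposits = −€729B.
Δrequired reserves = 8% × −€729B = −€58.32B.
Δexcess reserves = Δreserves − Δrequired = −€729B − (−€58.32B) = -€670.68 billion.

-€670.68 billion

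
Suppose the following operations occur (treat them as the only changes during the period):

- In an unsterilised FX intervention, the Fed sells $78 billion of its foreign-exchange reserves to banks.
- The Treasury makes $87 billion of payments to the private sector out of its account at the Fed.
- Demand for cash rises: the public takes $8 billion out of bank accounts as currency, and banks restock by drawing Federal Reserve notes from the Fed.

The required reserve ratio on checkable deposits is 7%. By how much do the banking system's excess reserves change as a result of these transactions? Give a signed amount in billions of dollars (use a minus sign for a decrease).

-$4.53 billion

FX sale $78 billion: reserves −$78B, deposits 0.
Government spending $87 billion: reserves +$87B, deposits +$87B.
Currency withdrawal $8 billion: reserves −$8B, deposits −$8B.
Totals: Δreserves = +$1B, Δdeposits = +$79B.
Δrequired reserves = 7% × +$79B = +$5.53B.
Δexcess reserves = Δreserves − Δrequired = +$1B − (+$5.53B) = -$4.53 billion.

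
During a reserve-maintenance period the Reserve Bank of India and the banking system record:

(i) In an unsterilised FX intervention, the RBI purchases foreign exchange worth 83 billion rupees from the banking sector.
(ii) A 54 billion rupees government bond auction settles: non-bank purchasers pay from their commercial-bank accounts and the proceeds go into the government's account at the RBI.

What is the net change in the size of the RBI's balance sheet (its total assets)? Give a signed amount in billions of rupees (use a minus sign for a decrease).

+83 billion

RBI balance sheet:
  Assets:      Foreign assets +83B
  Liabilities: Bank reserves +29B, Government deposits +54B
Commercial banking system:
  Assets:      Reserves at CB +29B, Foreign assets −83B
  Liabilities: Checkable deposits −54B
Change in total RBI assets = +83 billion.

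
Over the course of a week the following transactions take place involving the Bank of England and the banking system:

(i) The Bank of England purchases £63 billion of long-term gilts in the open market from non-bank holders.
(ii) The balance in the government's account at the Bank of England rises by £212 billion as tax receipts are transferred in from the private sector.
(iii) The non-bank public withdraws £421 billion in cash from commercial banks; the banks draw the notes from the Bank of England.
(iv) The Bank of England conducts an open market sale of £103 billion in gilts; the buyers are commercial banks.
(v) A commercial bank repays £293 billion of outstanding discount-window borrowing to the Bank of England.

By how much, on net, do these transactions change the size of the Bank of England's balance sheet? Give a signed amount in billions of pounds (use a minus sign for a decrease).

Bank of England balance sheet:
  Assets:      Securities −£40B, Loans to banks −£293B
  Liabilities: Bank reserves −£966B, Currency in circulation +£421B, Government deposits +£212B
Commercial banking system:
  Assets:      Reserves at CB −£966B, Securities +£103B
  Liabilities: Checkable deposits −£570B, Borrowings from CB −£293B
Change in total Bank of England assets = -£333 billion.

-£333 billion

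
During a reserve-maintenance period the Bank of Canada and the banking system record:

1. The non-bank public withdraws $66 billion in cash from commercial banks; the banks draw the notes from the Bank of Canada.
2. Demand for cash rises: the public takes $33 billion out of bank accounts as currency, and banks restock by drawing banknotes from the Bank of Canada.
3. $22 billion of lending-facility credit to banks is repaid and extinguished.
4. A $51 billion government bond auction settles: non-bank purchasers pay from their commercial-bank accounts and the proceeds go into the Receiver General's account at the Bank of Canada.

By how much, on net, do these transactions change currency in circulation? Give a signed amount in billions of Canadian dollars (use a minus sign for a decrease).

Bank of Canada balance sheet:
  Assets:      Loans to banks −$22B
  Liabilities: Bank reserves −$172B, Currency in circulation +$99B, Government deposits +$51B
Commercial banking system:
  Assets:      Reserves at CB −$172B
  Liabilities: Checkable deposits −$150B, Borrowings from CB −$22B
So the change in currency in circulation is +$99 billion.

+$99 billion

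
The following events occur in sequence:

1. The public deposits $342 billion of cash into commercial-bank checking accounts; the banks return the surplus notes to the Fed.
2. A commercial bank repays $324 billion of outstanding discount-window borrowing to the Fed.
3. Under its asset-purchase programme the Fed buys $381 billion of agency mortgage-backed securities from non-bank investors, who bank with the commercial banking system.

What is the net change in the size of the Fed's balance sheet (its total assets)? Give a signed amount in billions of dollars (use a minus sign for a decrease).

Fed balance sheet:
  Assets:      Securities +$381B, Loans to banks −$324B
  Liabilities: Bank reserves +$399B, Currency in circulation −$342B
Change in total Fed assets = +$57 billion.

+$57 billion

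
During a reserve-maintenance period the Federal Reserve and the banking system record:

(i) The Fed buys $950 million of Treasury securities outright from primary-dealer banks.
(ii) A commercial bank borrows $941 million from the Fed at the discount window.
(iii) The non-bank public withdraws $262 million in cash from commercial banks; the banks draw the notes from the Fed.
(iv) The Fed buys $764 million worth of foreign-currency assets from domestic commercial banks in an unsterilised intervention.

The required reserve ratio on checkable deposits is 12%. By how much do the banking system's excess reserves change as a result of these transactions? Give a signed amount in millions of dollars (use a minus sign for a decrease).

+$2424.44 million

OMO purchase (from banks) $950 million: reserves +$950M, deposits 0.
Discount-window loan $941 million: reserves +$941M, deposits 0.
Currency withdrawal $262 million: reserves −$262M, deposits −$262M.
FX purchase $764 million: reserves +$764M, deposits 0.
Totals: Δreserves = +$2393M, Δdeposits = −$262M.
Δrequired reserves = 12% × −$262M = −$31.44M.
Δexcess reserves = Δreserves − Δrequired = +$2393M − (−$31.44M) = +$2424.44 million.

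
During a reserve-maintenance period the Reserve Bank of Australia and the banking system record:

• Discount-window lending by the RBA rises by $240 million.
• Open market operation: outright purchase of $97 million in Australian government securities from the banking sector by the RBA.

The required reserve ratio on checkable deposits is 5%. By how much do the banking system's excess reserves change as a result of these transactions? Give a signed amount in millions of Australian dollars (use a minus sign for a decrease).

Discount-window loan $240 million: reserves +$240M, deposits 0.
OMO purchase (from banks) $97 million: reserves +$97M, deposits 0.
Totals: Δreserves = +$337M, Δdeposits = 0.
Δrequired reserves = 5% × 0 = 0.
Δexcess reserves = Δreserves − Δrequired = +$337M − (0) = +$337 million.

+$337 million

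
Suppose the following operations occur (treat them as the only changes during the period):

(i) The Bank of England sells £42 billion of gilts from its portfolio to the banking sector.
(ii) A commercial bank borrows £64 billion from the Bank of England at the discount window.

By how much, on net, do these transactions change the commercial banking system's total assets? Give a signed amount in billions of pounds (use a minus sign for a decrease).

+£64 billion

OMO sale (to banks) £42 billion: just an asset swap on bank balance sheets → 0.
Discount-window loan £64 billion: bank balance sheets expand → +£64B.
Net: 0 + 64 = +£64 billion.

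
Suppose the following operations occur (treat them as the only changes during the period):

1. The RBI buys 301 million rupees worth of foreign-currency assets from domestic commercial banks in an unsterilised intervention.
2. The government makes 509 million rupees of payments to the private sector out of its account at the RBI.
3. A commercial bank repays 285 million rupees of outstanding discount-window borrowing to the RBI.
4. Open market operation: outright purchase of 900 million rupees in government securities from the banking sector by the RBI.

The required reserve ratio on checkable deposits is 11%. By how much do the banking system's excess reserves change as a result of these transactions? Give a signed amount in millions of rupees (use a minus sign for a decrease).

FX purchase 301 million rupees: reserves +301M, deposits 0.
Government spending 509 million rupees: reserves +509M, deposits +509M.
Discount-window repayment 285 million rupees: reserves −285M, deposits 0.
OMO purchase (from banks) 900 million rupees: reserves +900M, deposits 0.
Totals: Δreserves = +1425M, Δdeposits = +509M.
Δrequired reserves = 11% × +509M = +55.99M.
Δexcess reserves = Δreserves − Δrequired = +1425M − (+55.99M) = +1369.01 million.

+1369.01 million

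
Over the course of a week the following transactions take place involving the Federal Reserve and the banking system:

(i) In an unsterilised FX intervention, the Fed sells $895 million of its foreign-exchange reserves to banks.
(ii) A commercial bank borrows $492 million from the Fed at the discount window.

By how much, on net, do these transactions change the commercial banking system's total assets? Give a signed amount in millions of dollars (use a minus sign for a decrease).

+$492 million

FX sale $895 million: just an asset swap on bank balance sheets → 0.
Discount-window loan $492 million: bank balance sheets expand → +$492M.
Net: 0 + 492 = +$492 million.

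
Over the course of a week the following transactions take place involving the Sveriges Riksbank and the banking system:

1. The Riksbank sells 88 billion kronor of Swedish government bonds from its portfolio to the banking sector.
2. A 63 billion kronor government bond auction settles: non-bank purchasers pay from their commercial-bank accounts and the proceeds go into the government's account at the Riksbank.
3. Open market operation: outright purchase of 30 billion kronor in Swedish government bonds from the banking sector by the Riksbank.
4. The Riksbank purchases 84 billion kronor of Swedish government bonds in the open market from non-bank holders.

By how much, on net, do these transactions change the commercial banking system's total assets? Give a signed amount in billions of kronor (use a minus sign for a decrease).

+21 billion

Riksbank balance sheet:
  Assets:      Securities +26B
  Liabilities: Bank reserves −37B, Government deposits +63B
Commercial banking system:
  Assets:      Reserves at CB −37B, Securities +58B
  Liabilities: Checkable deposits +21B
Change in total bank assets = +21 billion.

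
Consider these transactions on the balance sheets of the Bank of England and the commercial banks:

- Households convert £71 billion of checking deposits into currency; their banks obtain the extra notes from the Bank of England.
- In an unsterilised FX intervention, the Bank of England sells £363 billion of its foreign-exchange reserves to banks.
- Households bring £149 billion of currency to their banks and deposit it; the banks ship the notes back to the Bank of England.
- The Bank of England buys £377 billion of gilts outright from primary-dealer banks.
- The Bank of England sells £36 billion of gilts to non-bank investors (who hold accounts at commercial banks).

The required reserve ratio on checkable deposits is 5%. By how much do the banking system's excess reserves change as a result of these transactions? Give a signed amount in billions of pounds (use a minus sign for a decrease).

+£53.9 billion

Currency withdrawal £71 billion: reserves −£71B, deposits −£71B.
FX sale £363 billion: reserves −£363B, deposits 0.
Currency deposit £149 billion: reserves +£149B, deposits +£149B.
OMO purchase (from banks) £377 billion: reserves +£377B, deposits 0.
Asset sale (to non-banks) £36 billion: reserves −£36B, deposits −£36B.
Totals: Δreserves = +£56B, Δdeposits = +£42B.
Δrequired reserves = 5% × +£42B = +£2.1B.
Δexcess reserves = Δreserves − Δrequired = +£56B − (+£2.1B) = +£53.9 billion.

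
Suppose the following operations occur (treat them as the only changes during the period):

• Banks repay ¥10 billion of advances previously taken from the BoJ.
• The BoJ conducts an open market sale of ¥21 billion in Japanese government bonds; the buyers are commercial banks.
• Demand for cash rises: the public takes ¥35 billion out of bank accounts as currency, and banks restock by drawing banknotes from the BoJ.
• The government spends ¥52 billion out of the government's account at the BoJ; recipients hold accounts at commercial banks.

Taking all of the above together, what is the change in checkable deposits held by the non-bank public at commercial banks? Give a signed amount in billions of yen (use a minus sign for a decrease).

BoJ balance sheet:
  Assets:      Securities −¥21B, Loans to banks −¥10B
  Liabilities: Bank reserves −¥14B, Currency in circulation +¥35B, Government deposits −¥52B
Commercial banking system:
  Assets:      Reserves at CB −¥14B, Securities +¥21B
  Liabilities: Checkable deposits +¥17B, Borrowings from CB −¥10B
So the change in checkable deposits held by the non-bank public at commercial banks is +¥17 billion.

+¥17 billion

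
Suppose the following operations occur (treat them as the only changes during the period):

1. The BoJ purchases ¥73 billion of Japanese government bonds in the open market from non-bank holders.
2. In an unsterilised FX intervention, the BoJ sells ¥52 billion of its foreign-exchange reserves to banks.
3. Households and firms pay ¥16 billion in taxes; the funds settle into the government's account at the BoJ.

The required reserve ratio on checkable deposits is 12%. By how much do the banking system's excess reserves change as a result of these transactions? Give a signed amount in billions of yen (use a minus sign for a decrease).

-¥1.84 billion

Asset purchase (from non-banks) ¥73 billion: reserves +¥73B, deposits +¥73B.
FX sale ¥52 billion: reserves −¥52B, deposits 0.
Government account inflow ¥16 billion: reserves −¥16B, deposits −¥16B.
Totals: Δreserves = +¥5B, Δdeposits = +¥57B.
Δrequired reserves = 12% × +¥57B = +¥6.84B.
Δexcess reserves = Δreserves − Δrequired = +¥5B − (+¥6.84B) = -¥1.84 billion.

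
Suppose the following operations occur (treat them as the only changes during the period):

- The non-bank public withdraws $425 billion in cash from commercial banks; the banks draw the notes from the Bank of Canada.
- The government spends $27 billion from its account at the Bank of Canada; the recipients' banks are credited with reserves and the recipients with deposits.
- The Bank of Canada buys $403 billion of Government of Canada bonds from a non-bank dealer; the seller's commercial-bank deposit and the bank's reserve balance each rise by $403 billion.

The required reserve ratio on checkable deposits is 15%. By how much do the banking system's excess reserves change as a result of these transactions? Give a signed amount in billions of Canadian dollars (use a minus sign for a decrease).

+$4.25 billion

Currency withdrawal $425 billion: reserves −$425B, deposits −$425B.
Government spending $27 billion: reserves +$27B, deposits +$27B.
Asset purchase (from non-banks) $403 billion: reserves +$403B, deposits +$403B.
Totals: Δreserves = +$5B, Δdeposits = +$5B.
Δrequired reserves = 15% × +$5B = +$0.75B.
Δexcess reserves = Δreserves − Δrequired = +$5B − (+$0.75B) = +$4.25 billion.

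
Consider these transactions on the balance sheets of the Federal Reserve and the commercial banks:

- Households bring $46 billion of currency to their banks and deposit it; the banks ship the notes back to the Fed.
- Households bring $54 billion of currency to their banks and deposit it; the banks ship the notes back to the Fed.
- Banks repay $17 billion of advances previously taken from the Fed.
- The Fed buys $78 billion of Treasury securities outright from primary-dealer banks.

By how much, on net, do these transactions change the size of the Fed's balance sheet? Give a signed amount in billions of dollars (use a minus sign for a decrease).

Fed balance sheet:
  Assets:      Securities +$78B, Loans to banks −$17B
  Liabilities: Bank reserves +$161B, Currency in circulation −$100B
Change in total Fed assets = +$61 billion.

+$61 billion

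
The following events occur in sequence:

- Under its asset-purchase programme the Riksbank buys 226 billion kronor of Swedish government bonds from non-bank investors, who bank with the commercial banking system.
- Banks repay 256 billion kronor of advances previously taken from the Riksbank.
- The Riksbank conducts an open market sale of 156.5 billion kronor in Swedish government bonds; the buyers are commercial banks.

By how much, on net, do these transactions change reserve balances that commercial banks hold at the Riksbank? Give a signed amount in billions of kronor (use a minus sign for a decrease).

-186.5 billion

Asset purchase (from non-banks) 226 billion kronor: the Riksbank pays by crediting reserve accounts → +226B.
Discount-window repayment 256 billion kronor: repayment is debited from reserves → −256B.
OMO sale (to banks) 156.5 billion kronor: the buying banks pay out of their reserve balances → −156.5B.
Net: 226 − 256 − 156.5 = -186.5 billion.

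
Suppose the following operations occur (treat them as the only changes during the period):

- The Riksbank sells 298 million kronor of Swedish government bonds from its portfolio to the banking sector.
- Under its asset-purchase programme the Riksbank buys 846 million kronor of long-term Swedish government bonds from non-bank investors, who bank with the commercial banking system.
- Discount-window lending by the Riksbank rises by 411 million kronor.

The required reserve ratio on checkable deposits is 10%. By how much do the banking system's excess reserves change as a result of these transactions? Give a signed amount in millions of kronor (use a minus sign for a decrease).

OMO sale (to banks) 298 million kronor: reserves −298M, deposits 0.
Asset purchase (from non-banks) 846 million kronor: reserves +846M, deposits +846M.
Discount-window loan 411 million kronor: reserves +411M, deposits 0.
Totals: Δreserves = +959M, Δdeposits = +846M.
Δrequired reserves = 10% × +846M = +84.6M.
Δexcess reserves = Δreserves − Δrequired = +959M − (+84.6M) = +874.4 million.

+874.4 million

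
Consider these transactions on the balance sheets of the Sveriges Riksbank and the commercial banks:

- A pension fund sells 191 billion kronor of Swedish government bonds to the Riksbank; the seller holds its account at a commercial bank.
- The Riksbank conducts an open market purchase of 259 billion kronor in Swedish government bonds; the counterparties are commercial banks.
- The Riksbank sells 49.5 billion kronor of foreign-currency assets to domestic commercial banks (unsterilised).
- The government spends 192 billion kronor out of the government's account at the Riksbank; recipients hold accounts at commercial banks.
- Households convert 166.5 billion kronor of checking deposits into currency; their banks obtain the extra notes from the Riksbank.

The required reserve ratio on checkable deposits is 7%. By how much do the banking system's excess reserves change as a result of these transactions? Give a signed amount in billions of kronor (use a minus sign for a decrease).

+410.845 billion

Asset purchase (from non-banks) 191 billion kronor: reserves +191B, deposits +191B.
OMO purchase (from banks) 259 billion kronor: reserves +259B, deposits 0.
FX sale 49.5 billion kronor: reserves −49.5B, deposits 0.
Government spending 192 billion kronor: reserves +192B, deposits +192B.
Currency withdrawal 166.5 billion kronor: reserves −166.5B, deposits −166.5B.
Totals: Δreserves = +426B, Δdeposits = +216.5B.
Δrequired reserves = 7% × +216.5B = +15.155B.
Δexcess reserves = Δreserves − Δrequired = +426B − (+15.155B) = +410.845 billion.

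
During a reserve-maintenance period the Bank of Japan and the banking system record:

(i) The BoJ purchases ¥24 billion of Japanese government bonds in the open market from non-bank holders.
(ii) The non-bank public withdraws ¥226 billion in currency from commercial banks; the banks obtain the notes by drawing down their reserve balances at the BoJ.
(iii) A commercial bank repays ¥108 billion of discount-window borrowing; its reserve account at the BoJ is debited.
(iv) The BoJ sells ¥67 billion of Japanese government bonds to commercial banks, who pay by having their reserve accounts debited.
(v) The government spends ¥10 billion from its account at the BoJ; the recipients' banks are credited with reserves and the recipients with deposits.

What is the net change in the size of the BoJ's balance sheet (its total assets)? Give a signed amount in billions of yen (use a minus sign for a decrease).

Asset purchase (from non-banks) ¥24 billion: a BoJ asset is acquired → +¥24B.
Currency withdrawal ¥226 billion: only the composition of liabilities changes → 0.
Discount-window repayment ¥108 billion: a BoJ asset is shed → −¥108B.
OMO sale (to banks) ¥67 billion: a BoJ asset is shed → −¥67B.
Government spending ¥10 billion: only the composition of liabilities changes → 0.
Net: 24 + 0 − 108 − 67 + 0 = -¥151 billion.

-¥151 billion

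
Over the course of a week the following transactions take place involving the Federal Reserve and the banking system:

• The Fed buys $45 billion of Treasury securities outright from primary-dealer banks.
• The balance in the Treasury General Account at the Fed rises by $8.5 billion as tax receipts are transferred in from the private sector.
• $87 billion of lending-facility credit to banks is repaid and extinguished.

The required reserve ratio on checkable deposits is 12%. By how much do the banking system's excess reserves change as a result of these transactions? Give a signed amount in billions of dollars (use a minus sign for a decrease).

-$49.48 billion

OMO purchase (from banks) $45 billion: reserves +$45B, deposits 0.
Government account inflow $8.5 billion: reserves −$8.5B, deposits −$8.5B.
Discount-window repayment $87 billion: reserves −$87B, deposits 0.
Totals: Δreserves = −$50.5B, Δdeposits = −$8.5B.
Δrequired reserves = 12% × −$8.5B = −$1.02B.
Δexcess reserves = Δreserves − Δrequired = −$50.5B − (−$1.02B) = -$49.48 billion.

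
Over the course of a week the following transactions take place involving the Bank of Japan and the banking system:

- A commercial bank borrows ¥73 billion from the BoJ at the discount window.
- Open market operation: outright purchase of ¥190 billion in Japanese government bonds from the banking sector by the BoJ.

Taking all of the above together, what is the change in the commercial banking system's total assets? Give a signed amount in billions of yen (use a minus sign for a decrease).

BoJ balance sheet:
  Assets:      Securities +¥190B, Loans to banks +¥73B
  Liabilities: Bank reserves +¥263B
Commercial banking system:
  Assets:      Reserves at CB +¥263B, Securities −¥190B
  Liabilities: Borrowings from CB +¥73B
Change in total bank assets = +¥73 billion.

+¥73 billion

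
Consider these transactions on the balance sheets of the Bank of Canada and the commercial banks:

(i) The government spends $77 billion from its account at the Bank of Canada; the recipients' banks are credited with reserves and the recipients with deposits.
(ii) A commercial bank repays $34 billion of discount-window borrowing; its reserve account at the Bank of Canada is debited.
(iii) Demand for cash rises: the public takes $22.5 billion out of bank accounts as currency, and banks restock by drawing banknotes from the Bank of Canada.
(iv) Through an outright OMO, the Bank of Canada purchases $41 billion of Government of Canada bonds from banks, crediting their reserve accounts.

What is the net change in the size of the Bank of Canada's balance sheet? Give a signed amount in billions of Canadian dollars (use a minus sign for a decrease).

Bank of Canada balance sheet:
  Assets:      Securities +$41B, Loans to banks −$34B
  Liabilities: Bank reserves +$61.5B, Currency in circulation +$22.5B, Government deposits −$77B
Change in total Bank of Canada assets = +$7 billion.

+$7 billion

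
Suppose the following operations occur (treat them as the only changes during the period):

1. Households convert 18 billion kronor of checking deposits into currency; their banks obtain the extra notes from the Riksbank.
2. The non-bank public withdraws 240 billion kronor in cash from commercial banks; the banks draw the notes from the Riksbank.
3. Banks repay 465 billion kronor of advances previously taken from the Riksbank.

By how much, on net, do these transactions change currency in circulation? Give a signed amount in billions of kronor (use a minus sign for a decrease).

+258 billion

Currency withdrawal 18 billion kronor: notes leave the central bank → +18B.
Currency withdrawal 240 billion kronor: notes leave the central bank → +240B.
Discount-window repayment 465 billion kronor: no currency enters or leaves circulation → 0.
Net: 18 + 240 + 0 = +258 billion.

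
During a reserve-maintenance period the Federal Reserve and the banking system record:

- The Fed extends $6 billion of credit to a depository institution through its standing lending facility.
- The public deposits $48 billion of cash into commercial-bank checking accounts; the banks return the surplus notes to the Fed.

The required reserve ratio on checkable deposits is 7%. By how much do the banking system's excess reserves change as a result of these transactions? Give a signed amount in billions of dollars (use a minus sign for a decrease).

Discount-window loan $6 billion: reserves +$6B, deposits 0.
Currency deposit $48 billion: reserves +$48B, deposits +$48B.
Totals: Δreserves = +$54B, Δdeposits = +$48B.
Δrequired reserves = 7% × +$48B = +$3.36B.
Δexcess reserves = Δreserves − Δrequired = +$54B − (+$3.36B) = +$50.64 billion.

+$50.64 billion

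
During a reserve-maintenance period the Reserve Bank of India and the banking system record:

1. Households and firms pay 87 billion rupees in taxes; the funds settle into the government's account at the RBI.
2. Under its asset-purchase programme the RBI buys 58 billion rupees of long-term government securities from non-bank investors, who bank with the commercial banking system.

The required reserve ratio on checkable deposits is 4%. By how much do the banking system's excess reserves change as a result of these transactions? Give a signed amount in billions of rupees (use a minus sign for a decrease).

-27.84 billion

Government account inflow 87 billion rupees: reserves −87B, deposits −87B.
Asset purchase (from non-banks) 58 billion rupees: reserves +58B, deposits +58B.
Totals: Δreserves = −29B, Δdeposits = −29B.
Δrequired reserves = 4% × −29B = −1.16B.
Δexcess reserves = Δreserves − Δrequired = −29B − (−1.16B) = -27.84 billion.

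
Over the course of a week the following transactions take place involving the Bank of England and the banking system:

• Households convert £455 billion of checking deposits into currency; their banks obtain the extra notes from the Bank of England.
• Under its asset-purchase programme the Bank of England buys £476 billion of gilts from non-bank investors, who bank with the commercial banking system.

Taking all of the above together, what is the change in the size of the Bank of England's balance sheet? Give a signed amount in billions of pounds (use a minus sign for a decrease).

+£476 billion

Currency withdrawal £455 billion: only the composition of liabilities changes → 0.
Asset purchase (from non-banks) £476 billion: a Bank of England asset is acquired → +£476B.
Net: 0 + 476 = +£476 billion.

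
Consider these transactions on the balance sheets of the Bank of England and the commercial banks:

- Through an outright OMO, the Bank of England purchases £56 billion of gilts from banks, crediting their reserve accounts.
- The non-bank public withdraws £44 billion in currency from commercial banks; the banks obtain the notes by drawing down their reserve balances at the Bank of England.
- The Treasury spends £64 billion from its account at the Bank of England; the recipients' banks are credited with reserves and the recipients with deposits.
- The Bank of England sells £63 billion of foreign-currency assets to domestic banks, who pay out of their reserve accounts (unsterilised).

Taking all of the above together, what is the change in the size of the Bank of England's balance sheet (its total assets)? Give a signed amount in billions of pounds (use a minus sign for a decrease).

OMO purchase (from banks) £56 billion: a Bank of England asset is acquired → +£56B.
Currency withdrawal £44 billion: only the composition of liabilities changes → 0.
Government spending £64 billion: only the composition of liabilities changes → 0.
FX sale £63 billion: a Bank of England asset is shed → −£63B.
Net: 56 + 0 + 0 − 63 = -£7 billion.

-£7 billion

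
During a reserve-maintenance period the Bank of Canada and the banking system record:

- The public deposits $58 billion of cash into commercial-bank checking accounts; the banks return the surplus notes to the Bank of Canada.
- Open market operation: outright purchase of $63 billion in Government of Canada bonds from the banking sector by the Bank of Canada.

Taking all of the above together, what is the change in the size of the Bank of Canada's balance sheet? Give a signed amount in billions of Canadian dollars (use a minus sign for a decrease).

Currency deposit $58 billion: only the composition of liabilities changes → 0.
OMO purchase (from banks) $63 billion: a Bank of Canada asset is acquired → +$63B.
Net: 0 + 63 = +$63 billion.

+$63 billion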